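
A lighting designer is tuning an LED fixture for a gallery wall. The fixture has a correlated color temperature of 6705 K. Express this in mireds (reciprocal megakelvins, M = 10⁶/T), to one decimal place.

M = 10⁶ / 6705 = 149.142 → 149.1 mireds.

149.1 mireds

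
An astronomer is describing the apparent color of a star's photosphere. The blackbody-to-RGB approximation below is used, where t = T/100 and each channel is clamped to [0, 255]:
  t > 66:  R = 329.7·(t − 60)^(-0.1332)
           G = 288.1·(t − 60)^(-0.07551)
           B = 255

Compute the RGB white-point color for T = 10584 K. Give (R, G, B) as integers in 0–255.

(198, 216, 255)

t = 10584/100 = 105.84; the t > 66 branch applies.
R = 329.7·(105.84 − 60)^(-0.1332) = 329.7·45.84^(-0.1332) = 329.7·0.60079 = 198.080.
G = 288.1·(105.84 − 60)^(-0.07551) = 288.1·45.84^(-0.07551) = 288.1·0.74913 = 215.825.
B = 255 by definition for t > 66.
Rounded: (198, 216, 255).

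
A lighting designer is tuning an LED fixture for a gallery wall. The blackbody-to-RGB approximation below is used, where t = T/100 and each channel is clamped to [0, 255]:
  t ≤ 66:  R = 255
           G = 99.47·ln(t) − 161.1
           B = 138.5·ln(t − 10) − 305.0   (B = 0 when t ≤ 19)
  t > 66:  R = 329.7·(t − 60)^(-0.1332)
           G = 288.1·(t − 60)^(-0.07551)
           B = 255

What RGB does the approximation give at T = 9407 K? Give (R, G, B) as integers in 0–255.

t = 9407/100 = 94.07; the t > 66 branch applies.
R = 329.7·(94.07 − 60)^(-0.1332) = 329.7·34.07^(-0.1332) = 329.7·0.62501 = 206.066.
G = 288.1·(94.07 − 60)^(-0.07551) = 288.1·34.07^(-0.07551) = 288.1·0.76611 = 220.716.
B = 255 by definition for t > 66.
Rounded: (206, 221, 255).

(206, 221, 255)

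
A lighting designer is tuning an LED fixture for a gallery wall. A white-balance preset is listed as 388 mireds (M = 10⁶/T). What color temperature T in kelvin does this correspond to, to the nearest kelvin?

T = 10⁶ / 388 = 2577.32 K → 2577 K.

2577 K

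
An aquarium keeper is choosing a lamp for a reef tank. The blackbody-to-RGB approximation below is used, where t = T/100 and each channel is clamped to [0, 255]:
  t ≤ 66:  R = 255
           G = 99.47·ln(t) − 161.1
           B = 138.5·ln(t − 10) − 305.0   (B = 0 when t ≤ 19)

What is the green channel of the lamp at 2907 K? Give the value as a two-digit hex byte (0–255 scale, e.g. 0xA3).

0xAE

t = 2907/100 = 29.07; the t ≤ 66 branch applies.
G = 99.47·ln 29.07 − 161.1 = 99.47·3.3697 − 161.1 = 174.085.
Rounded: 174; in hex, 0xAE.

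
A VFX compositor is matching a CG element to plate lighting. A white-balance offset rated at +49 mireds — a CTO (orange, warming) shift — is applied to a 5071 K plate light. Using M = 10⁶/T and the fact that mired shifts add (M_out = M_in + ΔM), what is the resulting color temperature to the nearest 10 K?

M_in = 10⁶/5071 = 197.20 mireds.
M_out = 197.20 + (+49) = 246.20 mireds.
T_out = 10⁶/246.20 = 4061.7 K → 4060 K.

4060 K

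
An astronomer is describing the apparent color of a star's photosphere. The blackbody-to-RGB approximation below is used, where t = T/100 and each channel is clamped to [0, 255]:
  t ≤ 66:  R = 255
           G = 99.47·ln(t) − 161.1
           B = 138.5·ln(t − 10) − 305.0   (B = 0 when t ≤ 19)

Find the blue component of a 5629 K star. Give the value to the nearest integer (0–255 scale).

t = 5629/100 = 56.29; the t ≤ 66 branch applies.
B = 138.5·ln(56.29 − 10) − 305.0 = 138.5·ln 46.29 − 305.0 = 138.5·3.8349 − 305.0 = 226.137.
Rounded: 226.

226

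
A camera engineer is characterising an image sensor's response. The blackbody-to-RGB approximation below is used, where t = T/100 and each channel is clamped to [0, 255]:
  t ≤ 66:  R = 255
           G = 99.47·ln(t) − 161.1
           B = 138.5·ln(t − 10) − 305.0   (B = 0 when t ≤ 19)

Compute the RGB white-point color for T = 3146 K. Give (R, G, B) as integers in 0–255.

(255, 182, 120)

t = 3146/100 = 31.46; the t ≤ 66 branch applies.
R = 255 by definition for t ≤ 66.
G = 99.47·ln 31.46 − 161.1 = 99.47·3.4487 − 161.1 = 181.944.
B = 138.5·ln(31.46 − 10) − 305.0 = 138.5·ln 21.46 − 305.0 = 138.5·3.0662 − 305.0 = 119.667.
Rounded: (255, 182, 120).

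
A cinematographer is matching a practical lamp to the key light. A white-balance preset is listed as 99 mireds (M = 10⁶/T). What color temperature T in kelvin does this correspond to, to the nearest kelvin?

T = 10⁶ / 99 = 10101.01 K → 10101 K.

10101 K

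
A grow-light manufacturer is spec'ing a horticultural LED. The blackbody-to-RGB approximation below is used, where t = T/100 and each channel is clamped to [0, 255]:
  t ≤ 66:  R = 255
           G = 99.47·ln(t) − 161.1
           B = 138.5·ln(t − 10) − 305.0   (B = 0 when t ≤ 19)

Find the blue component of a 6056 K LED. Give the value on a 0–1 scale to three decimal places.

0.935

t = 6056/100 = 60.56; the t ≤ 66 branch applies.
B = 138.5·ln(60.56 − 10) − 305.0 = 138.5·ln 50.56 − 305.0 = 138.5·3.9232 − 305.0 = 238.358.
On a 0–1 scale: 238.358/255 = 0.9347 → 0.935.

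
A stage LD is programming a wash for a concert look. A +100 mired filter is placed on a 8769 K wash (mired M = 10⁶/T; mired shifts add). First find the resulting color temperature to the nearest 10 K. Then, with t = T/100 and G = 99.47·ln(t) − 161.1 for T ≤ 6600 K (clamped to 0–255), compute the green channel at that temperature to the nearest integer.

M_in = 10⁶/8769 = 114.04; M_out = 114.04 + (+100) = 214.04.
T_out = 10⁶/214.04 = 4672.1 K → 4670 K; t = 46.7.
G = 99.47·ln 46.7 − 161.1 = 99.47·3.8437 − 161.1 = 221.237.
Rounded: 221.

221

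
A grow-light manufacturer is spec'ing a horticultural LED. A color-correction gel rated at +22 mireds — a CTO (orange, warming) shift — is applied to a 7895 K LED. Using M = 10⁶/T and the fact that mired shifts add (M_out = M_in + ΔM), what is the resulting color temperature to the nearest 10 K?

6730 K

M_in = 10⁶/7895 = 126.66 mireds.
M_out = 126.66 + (+22) = 148.66 mireds.
T_out = 10⁶/148.66 = 6726.6 K → 6730 K.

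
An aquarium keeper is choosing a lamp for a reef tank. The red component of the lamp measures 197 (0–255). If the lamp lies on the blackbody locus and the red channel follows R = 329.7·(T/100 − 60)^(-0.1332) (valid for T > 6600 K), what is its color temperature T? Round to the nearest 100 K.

(t − 60)^(-0.1332) = 197/329.7 = 0.59751.
t − 60 = 0.59751^(1/-0.1332) = 0.59751^(-7.508) = 47.761, so t = 107.761.
T = 100·t = 10776 K → 10800 K to the nearest 100 K.

10800 K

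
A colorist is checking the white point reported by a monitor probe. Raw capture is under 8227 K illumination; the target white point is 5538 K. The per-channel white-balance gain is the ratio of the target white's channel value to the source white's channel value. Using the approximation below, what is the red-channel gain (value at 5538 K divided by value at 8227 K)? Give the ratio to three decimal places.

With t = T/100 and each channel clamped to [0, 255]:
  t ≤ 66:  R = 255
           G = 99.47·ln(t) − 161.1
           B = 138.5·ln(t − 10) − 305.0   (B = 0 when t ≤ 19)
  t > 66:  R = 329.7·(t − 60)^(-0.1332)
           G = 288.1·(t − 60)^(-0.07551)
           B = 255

1.169

At 8227 K (t = 82.27):
  R = 329.7·(82.27 − 60)^(-0.1332) = 329.7·22.27^(-0.1332) = 329.7·0.66143 = 218.073.
At 5538 K (t = 55.38):
  R = 255 by definition for t ≤ 66.
Gain = 255.000 / 218.073 = 1.1693 → 1.169.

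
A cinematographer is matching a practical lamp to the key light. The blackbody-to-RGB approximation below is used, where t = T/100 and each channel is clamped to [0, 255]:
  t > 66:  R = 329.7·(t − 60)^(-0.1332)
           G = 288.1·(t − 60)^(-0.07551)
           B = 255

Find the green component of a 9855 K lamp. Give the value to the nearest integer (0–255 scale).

t = 9855/100 = 98.55; the t > 66 branch applies.
G = 288.1·(98.55 − 60)^(-0.07551) = 288.1·38.55^(-0.07551) = 288.1·0.75900 = 218.667.
Rounded: 219.

219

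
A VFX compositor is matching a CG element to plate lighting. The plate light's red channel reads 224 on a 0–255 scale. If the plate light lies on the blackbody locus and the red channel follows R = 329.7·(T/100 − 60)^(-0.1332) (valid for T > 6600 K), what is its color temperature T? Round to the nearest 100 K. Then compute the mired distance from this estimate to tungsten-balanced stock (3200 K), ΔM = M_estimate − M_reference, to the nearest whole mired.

(t − 60)^(-0.1332) = 224/329.7 = 0.67941.
t − 60 = 0.67941^(1/-0.1332) = 0.67941^(-7.508) = 18.209, so t = 78.209.
T = 100·t = 7821 K → 7800 K to the nearest 100 K.
M_estimate = 10⁶/7800 = 128.21; M_reference = 10⁶/3200 = 312.50.
ΔM = 128.21 − 312.50 = -184.29 → -184 mireds.

-184 mireds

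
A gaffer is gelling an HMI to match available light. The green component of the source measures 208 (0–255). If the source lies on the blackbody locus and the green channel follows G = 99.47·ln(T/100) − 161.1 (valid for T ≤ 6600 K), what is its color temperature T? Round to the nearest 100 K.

4100 K

ln t = (208 + 161.1) / 99.47 = 3.7107.
t = e^3.7107 = 40.881.
T = 100·t = 4088 K → 4100 K to the nearest 100 K.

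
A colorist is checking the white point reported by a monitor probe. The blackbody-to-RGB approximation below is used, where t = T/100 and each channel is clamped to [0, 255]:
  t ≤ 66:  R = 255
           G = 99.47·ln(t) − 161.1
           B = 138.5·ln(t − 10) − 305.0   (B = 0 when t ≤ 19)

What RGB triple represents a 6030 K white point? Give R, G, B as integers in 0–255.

t = 6030/100 = 60.3; the t ≤ 66 branch applies.
R = 255 by definition for t ≤ 66.
G = 99.47·ln 60.3 − 161.1 = 99.47·4.0993 − 161.1 = 246.661.
B = 138.5·ln(60.3 − 10) − 305.0 = 138.5·ln 50.3 − 305.0 = 138.5·3.9180 − 305.0 = 237.644.
Rounded: (255, 247, 238).

R=255, G=247, B=238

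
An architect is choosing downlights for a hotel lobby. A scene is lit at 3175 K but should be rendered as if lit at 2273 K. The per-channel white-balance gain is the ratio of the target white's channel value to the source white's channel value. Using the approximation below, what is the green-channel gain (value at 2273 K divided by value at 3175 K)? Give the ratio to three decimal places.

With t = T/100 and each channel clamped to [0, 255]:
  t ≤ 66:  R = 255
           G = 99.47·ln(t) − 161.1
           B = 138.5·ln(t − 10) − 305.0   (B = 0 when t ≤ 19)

At 3175 K (t = 31.75):
  G = 99.47·ln 31.75 − 161.1 = 99.47·3.4579 − 161.1 = 182.857.
At 2273 K (t = 22.73):
  G = 99.47·ln 22.73 − 161.1 = 99.47·3.1237 − 161.1 = 149.613.
Gain = 149.613 / 182.857 = 0.8182 → 0.818.

0.818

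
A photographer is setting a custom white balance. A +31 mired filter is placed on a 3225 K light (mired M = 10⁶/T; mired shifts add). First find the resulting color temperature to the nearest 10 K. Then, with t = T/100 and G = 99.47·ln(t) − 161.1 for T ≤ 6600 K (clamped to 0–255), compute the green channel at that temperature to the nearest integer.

175

M_in = 10⁶/3225 = 310.08; M_out = 310.08 + (+31) = 341.08.
T_out = 10⁶/341.08 = 2931.9 K → 2930 K; t = 29.3.
G = 99.47·ln 29.3 − 161.1 = 99.47·3.3776 − 161.1 = 174.869.
Rounded: 175.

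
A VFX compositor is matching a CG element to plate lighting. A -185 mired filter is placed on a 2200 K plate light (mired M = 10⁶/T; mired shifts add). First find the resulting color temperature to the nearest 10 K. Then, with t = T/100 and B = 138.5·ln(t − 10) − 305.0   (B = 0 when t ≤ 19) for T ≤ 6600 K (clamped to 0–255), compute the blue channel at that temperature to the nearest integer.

M_in = 10⁶/2200 = 454.55; M_out = 454.55 + (-185) = 269.55.
T_out = 10⁶/269.55 = 3709.9 K → 3710 K; t = 37.1.
B = 138.5·ln(37.1 − 10) − 305.0 = 138.5·ln 27.1 − 305.0 = 138.5·3.2995 − 305.0 = 151.985.
Rounded: 152.

152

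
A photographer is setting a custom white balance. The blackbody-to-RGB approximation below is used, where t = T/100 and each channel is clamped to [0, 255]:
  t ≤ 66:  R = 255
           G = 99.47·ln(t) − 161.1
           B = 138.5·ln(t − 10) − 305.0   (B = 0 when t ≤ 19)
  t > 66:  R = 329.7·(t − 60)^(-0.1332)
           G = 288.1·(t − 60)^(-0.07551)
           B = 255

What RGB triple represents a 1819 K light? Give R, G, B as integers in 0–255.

t = 1819/100 = 18.19; the t ≤ 66 branch applies.
R = 255 by definition for t ≤ 66.
G = 99.47·ln 18.19 − 161.1 = 99.47·2.9009 − 161.1 = 127.450.
t = 18.19 ≤ 19, so B = 0.
Rounded: (255, 127, 0).

R=255, G=127, B=0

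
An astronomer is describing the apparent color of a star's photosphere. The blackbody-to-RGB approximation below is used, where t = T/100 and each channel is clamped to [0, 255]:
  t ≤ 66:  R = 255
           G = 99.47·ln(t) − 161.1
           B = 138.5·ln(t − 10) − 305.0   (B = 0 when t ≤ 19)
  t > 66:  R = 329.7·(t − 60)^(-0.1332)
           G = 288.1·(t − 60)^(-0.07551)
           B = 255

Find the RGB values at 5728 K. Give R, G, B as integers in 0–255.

R=255, G=242, B=229

t = 5728/100 = 57.28; the t ≤ 66 branch applies.
R = 255 by definition for t ≤ 66.
G = 99.47·ln 57.28 − 161.1 = 99.47·4.0480 − 161.1 = 241.550.
B = 138.5·ln(57.28 − 10) − 305.0 = 138.5·ln 47.28 − 305.0 = 138.5·3.8561 − 305.0 = 229.068.
Rounded: (255, 242, 229).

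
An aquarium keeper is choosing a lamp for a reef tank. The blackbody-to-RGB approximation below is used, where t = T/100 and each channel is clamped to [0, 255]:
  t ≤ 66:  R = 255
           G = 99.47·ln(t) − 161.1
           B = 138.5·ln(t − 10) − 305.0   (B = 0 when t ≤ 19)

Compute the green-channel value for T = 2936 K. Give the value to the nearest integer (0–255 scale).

175

t = 2936/100 = 29.36; the t ≤ 66 branch applies.
G = 99.47·ln 29.36 − 161.1 = 99.47·3.3796 − 161.1 = 175.072.
Rounded: 175.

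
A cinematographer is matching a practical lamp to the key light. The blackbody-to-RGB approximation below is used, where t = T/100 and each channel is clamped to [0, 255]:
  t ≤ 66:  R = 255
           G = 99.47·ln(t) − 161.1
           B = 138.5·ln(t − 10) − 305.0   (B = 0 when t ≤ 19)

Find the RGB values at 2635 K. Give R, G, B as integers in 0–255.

R=255, G=164, B=82

t = 2635/100 = 26.35; the t ≤ 66 branch applies.
R = 255 by definition for t ≤ 66.
G = 99.47·ln 26.35 − 161.1 = 99.47·3.2715 − 161.1 = 164.313.
B = 138.5·ln(26.35 − 10) − 305.0 = 138.5·ln 16.35 − 305.0 = 138.5·2.7942 − 305.0 = 82.001.
Rounded: (255, 164, 82).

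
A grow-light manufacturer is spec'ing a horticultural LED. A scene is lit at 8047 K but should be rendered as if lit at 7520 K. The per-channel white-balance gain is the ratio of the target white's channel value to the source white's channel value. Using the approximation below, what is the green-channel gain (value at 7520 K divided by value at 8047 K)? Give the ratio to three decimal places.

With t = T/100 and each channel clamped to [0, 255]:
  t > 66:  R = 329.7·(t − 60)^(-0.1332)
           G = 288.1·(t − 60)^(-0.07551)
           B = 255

1.023

At 8047 K (t = 80.47):
  G = 288.1·(80.47 − 60)^(-0.07551) = 288.1·20.47^(-0.07551) = 288.1·0.79615 = 229.372.
At 7520 K (t = 75.2):
  G = 288.1·(75.2 − 60)^(-0.07551) = 288.1·15.2^(-0.07551) = 288.1·0.81425 = 234.586.
Gain = 234.586 / 229.372 = 1.0227 → 1.023.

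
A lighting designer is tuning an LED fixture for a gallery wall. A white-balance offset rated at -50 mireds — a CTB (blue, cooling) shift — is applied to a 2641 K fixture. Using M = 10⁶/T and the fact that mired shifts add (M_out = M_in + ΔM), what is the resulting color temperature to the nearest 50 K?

3050 K

M_in = 10⁶/2641 = 378.64 mireds.
M_out = 378.64 + (-50) = 328.64 mireds.
T_out = 10⁶/328.64 = 3042.8 K → 3050 K.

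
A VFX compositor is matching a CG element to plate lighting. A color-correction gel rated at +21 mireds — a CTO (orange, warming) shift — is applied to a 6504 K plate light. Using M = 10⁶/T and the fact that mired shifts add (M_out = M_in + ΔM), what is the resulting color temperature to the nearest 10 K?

5720 K

M_in = 10⁶/6504 = 153.75 mireds.
M_out = 153.75 + (+21) = 174.75 mireds.
T_out = 10⁶/174.75 = 5722.4 K → 5720 K.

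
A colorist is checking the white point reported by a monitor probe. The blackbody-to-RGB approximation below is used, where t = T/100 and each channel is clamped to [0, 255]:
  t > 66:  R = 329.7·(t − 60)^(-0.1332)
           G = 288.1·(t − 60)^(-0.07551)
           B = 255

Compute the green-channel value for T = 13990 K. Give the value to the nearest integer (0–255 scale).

207

t = 13990/100 = 139.9; the t > 66 branch applies.
G = 288.1·(139.9 − 60)^(-0.07551) = 288.1·79.9^(-0.07551) = 288.1·0.71835 = 206.958.
Rounded: 207.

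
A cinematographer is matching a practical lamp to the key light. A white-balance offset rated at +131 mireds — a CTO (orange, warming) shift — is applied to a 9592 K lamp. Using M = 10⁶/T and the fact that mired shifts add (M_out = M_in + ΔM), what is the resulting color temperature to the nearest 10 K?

M_in = 10⁶/9592 = 104.25 mireds.
M_out = 104.25 + (+131) = 235.25 mireds.
T_out = 10⁶/235.25 = 4250.7 K → 4250 K.

4250 K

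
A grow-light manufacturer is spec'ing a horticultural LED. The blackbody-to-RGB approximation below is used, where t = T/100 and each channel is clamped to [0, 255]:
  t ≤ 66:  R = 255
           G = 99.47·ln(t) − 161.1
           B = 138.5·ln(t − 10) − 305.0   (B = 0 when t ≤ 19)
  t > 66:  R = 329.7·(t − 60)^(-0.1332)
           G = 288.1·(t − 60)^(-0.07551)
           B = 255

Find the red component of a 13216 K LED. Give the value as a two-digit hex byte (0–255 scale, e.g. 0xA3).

t = 13216/100 = 132.16; the t > 66 branch applies.
R = 329.7·(132.16 − 60)^(-0.1332) = 329.7·72.16^(-0.1332) = 329.7·0.56556 = 186.464.
Rounded: 186; in hex, 0xBA.

0xBA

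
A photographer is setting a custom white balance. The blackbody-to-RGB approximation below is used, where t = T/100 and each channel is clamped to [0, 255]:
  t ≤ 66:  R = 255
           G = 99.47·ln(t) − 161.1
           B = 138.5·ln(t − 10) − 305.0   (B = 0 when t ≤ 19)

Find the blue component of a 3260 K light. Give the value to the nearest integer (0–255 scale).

t = 3260/100 = 32.6; the t ≤ 66 branch applies.
B = 138.5·ln(32.6 − 10) − 305.0 = 138.5·ln 22.6 − 305.0 = 138.5·3.1179 − 305.0 = 126.836.
Rounded: 127.

127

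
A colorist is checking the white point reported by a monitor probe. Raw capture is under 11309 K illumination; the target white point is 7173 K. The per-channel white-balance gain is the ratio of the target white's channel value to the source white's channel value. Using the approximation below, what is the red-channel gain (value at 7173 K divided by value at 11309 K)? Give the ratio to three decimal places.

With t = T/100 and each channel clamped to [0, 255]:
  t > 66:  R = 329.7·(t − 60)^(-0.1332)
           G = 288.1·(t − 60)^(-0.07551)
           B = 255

At 11309 K (t = 113.09):
  R = 329.7·(113.09 − 60)^(-0.1332) = 329.7·53.09^(-0.1332) = 329.7·0.58915 = 194.244.
At 7173 K (t = 71.73):
  R = 329.7·(71.73 − 60)^(-0.1332) = 329.7·11.73^(-0.1332) = 329.7·0.72039 = 237.514.
Gain = 237.514 / 194.244 = 1.2228 → 1.223.

1.223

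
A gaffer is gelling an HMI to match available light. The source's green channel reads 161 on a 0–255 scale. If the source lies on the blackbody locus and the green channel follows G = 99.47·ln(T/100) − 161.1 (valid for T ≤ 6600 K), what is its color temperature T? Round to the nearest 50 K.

ln t = (161 + 161.1) / 99.47 = 3.2382.
t = e^3.2382 = 25.487.
T = 100·t = 2549 K → 2550 K to the nearest 50 K.

2550 K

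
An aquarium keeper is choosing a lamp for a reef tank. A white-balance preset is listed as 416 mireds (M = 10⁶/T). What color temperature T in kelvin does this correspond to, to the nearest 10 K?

T = 10⁶ / 416 = 2403.85 K → 2400 K.

2400 K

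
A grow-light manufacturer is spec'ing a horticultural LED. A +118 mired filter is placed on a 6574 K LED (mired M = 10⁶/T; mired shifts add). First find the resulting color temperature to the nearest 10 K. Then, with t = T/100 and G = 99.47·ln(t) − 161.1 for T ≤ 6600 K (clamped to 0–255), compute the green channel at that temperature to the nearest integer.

198

M_in = 10⁶/6574 = 152.11; M_out = 152.11 + (+118) = 270.11.
T_out = 10⁶/270.11 = 3702.1 K → 3700 K; t = 37.
G = 99.47·ln 37 − 161.1 = 99.47·3.6109 − 161.1 = 198.078.
Rounded: 198.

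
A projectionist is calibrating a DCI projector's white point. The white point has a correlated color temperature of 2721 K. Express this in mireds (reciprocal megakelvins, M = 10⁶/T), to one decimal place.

367.5 mireds

M = 10⁶ / 2721 = 367.512 → 367.5 mireds.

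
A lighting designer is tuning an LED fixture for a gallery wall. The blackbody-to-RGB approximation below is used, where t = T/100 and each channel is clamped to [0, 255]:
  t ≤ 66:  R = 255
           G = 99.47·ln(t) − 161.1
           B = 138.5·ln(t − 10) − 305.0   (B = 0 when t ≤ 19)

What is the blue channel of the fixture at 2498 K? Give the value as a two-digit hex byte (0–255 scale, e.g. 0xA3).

0x46

t = 2498/100 = 24.98; the t ≤ 66 branch applies.
B = 138.5·ln(24.98 − 10) − 305.0 = 138.5·ln 14.98 − 305.0 = 138.5·2.7067 − 305.0 = 69.880.
Rounded: 70; in hex, 0x46.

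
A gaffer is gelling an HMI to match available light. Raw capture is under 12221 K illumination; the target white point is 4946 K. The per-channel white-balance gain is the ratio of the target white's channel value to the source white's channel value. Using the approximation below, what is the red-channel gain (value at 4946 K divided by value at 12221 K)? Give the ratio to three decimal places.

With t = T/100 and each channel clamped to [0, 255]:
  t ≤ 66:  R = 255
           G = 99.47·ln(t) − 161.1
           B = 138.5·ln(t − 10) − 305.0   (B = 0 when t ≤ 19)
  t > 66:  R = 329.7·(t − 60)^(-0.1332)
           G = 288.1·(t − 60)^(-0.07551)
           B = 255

1.341

At 12221 K (t = 122.21):
  R = 329.7·(122.21 − 60)^(-0.1332) = 329.7·62.21^(-0.1332) = 329.7·0.57684 = 190.185.
At 4946 K (t = 49.46):
  R = 255 by definition for t ≤ 66.
Gain = 255.000 / 190.185 = 1.3408 → 1.341.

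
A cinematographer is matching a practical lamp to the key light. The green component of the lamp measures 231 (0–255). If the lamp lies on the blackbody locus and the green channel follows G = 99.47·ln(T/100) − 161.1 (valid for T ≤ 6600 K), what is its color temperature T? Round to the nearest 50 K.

5150 K

ln t = (231 + 161.1) / 99.47 = 3.9419.
t = e^3.9419 = 51.516.
T = 100·t = 5152 K → 5150 K to the nearest 50 K.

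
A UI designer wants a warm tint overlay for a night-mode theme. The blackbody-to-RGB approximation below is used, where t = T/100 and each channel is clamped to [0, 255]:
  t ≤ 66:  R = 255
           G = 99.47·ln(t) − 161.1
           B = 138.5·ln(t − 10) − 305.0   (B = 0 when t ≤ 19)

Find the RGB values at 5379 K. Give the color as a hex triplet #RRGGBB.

#FFEBDA

t = 5379/100 = 53.79; the t ≤ 66 branch applies.
R = 255 by definition for t ≤ 66.
G = 99.47·ln 53.79 − 161.1 = 99.47·3.9851 − 161.1 = 235.297.
B = 138.5·ln(53.79 − 10) − 305.0 = 138.5·ln 43.79 − 305.0 = 138.5·3.7794 − 305.0 = 218.448.
Rounded: (255, 235, 218).
In hex: #FFEBDA.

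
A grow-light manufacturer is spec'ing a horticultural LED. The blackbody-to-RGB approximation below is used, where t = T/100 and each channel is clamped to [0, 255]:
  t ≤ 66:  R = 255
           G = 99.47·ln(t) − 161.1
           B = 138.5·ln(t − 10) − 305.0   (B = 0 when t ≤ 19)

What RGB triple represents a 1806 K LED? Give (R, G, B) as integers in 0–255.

(255, 127, 0)

t = 1806/100 = 18.06; the t ≤ 66 branch applies.
R = 255 by definition for t ≤ 66.
G = 99.47·ln 18.06 − 161.1 = 99.47·2.8937 − 161.1 = 126.736.
t = 18.06 ≤ 19, so B = 0.
Rounded: (255, 127, 0).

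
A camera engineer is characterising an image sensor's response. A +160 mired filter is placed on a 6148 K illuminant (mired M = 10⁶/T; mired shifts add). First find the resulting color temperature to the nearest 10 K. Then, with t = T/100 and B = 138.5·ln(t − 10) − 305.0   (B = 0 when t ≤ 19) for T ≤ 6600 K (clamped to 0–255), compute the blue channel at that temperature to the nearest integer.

M_in = 10⁶/6148 = 162.65; M_out = 162.65 + (+160) = 322.65.
T_out = 10⁶/322.65 = 3099.3 K → 3100 K; t = 31.
B = 138.5·ln(31 − 10) − 305.0 = 138.5·ln 21 − 305.0 = 138.5·3.0445 − 305.0 = 116.666.
Rounded: 117.

117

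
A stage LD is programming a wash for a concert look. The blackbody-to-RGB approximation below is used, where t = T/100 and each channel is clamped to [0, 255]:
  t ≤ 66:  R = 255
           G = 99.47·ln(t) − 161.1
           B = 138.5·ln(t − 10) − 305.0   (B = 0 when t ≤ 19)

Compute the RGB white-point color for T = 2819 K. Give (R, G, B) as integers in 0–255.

(255, 171, 97)

t = 2819/100 = 28.19; the t ≤ 66 branch applies.
R = 255 by definition for t ≤ 66.
G = 99.47·ln 28.19 − 161.1 = 99.47·3.3390 − 161.1 = 171.027.
B = 138.5·ln(28.19 − 10) − 305.0 = 138.5·ln 18.19 − 305.0 = 138.5·2.9009 − 305.0 = 96.771.
Rounded: (255, 171, 97).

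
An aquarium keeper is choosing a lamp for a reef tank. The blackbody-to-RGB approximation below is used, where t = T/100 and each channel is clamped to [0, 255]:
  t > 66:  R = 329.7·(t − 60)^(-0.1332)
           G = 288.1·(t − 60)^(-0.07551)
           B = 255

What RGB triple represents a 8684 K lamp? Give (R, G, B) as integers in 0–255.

(213, 225, 255)

t = 8684/100 = 86.84; the t > 66 branch applies.
R = 329.7·(86.84 − 60)^(-0.1332) = 329.7·26.84^(-0.1332) = 329.7·0.64519 = 212.718.
G = 288.1·(86.84 − 60)^(-0.07551) = 288.1·26.84^(-0.07551) = 288.1·0.78003 = 224.727.
B = 255 by definition for t > 66.
Rounded: (213, 225, 255).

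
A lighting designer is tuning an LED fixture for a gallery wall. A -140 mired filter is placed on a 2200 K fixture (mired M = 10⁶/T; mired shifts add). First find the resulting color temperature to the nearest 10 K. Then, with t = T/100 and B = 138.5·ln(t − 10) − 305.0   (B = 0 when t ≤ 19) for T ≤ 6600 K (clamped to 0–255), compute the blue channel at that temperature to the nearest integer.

M_in = 10⁶/2200 = 454.55; M_out = 454.55 + (-140) = 314.55.
T_out = 10⁶/314.55 = 3179.2 K → 3180 K; t = 31.8.
B = 138.5·ln(31.8 − 10) − 305.0 = 138.5·ln 21.8 − 305.0 = 138.5·3.0819 − 305.0 = 121.845.
Rounded: 122.

122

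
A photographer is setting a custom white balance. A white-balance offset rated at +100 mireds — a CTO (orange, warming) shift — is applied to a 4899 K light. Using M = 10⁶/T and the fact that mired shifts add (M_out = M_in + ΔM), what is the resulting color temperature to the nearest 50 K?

3300 K

M_in = 10⁶/4899 = 204.12 mireds.
M_out = 204.12 + (+100) = 304.12 mireds.
T_out = 10⁶/304.12 = 3288.1 K → 3300 K.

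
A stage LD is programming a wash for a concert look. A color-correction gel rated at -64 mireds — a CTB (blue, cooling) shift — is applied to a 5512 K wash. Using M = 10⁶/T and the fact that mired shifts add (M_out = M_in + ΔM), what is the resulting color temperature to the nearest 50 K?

M_in = 10⁶/5512 = 181.42 mireds.
M_out = 181.42 + (-64) = 117.42 mireds.
T_out = 10⁶/117.42 = 8516.3 K → 8500 K.

8500 K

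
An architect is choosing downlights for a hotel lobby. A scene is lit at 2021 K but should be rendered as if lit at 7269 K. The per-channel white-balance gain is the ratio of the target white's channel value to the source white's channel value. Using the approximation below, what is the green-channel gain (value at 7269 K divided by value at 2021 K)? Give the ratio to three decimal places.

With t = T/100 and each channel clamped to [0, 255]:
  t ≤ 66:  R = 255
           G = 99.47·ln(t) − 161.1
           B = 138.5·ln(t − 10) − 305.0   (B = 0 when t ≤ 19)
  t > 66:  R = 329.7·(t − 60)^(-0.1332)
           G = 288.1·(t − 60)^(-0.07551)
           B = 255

1.724

At 2021 K (t = 20.21):
  G = 99.47·ln 20.21 − 161.1 = 99.47·3.0062 − 161.1 = 137.924.
At 7269 K (t = 72.69):
  G = 288.1·(72.69 − 60)^(-0.07551) = 288.1·12.69^(-0.07551) = 288.1·0.82542 = 237.805.
Gain = 237.805 / 137.924 = 1.7242 → 1.724.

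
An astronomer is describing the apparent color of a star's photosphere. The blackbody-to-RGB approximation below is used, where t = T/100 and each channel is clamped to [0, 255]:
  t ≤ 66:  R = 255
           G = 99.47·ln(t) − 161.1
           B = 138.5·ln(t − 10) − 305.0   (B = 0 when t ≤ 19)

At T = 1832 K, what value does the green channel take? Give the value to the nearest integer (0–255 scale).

128

t = 1832/100 = 18.32; the t ≤ 66 branch applies.
G = 99.47·ln 18.32 − 161.1 = 99.47·2.9080 − 161.1 = 128.158.
Rounded: 128.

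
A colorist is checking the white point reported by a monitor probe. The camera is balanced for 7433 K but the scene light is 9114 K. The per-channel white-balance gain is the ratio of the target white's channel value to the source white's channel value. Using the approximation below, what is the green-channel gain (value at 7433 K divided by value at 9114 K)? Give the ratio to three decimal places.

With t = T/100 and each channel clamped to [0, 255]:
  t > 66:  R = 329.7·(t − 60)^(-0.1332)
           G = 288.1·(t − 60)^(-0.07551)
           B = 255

At 9114 K (t = 91.14):
  G = 288.1·(91.14 − 60)^(-0.07551) = 288.1·31.14^(-0.07551) = 288.1·0.77133 = 222.220.
At 7433 K (t = 74.33):
  G = 288.1·(74.33 − 60)^(-0.07551) = 288.1·14.33^(-0.07551) = 288.1·0.81788 = 235.632.
Gain = 235.632 / 222.220 = 1.0604 → 1.060.

1.060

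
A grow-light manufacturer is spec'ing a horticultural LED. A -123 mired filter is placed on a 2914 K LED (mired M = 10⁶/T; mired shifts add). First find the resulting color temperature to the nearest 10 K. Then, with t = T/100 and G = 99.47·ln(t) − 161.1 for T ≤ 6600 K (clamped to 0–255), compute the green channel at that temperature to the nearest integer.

M_in = 10⁶/2914 = 343.17; M_out = 343.17 + (-123) = 220.17.
T_out = 10⁶/220.17 = 4541.9 K → 4540 K; t = 45.4.
G = 99.47·ln 45.4 − 161.1 = 99.47·3.8155 − 161.1 = 218.429.
Rounded: 218.

218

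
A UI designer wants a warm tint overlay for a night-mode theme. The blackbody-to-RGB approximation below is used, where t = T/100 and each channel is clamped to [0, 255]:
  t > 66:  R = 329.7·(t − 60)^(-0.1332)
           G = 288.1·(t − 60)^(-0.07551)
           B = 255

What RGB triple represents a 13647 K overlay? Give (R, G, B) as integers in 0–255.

(185, 208, 255)

t = 13647/100 = 136.47; the t > 66 branch applies.
R = 329.7·(136.47 − 60)^(-0.1332) = 329.7·76.47^(-0.1332) = 329.7·0.56120 = 185.028.
G = 288.1·(136.47 − 60)^(-0.07551) = 288.1·76.47^(-0.07551) = 288.1·0.72074 = 207.645.
B = 255 by definition for t > 66.
Rounded: (185, 208, 255).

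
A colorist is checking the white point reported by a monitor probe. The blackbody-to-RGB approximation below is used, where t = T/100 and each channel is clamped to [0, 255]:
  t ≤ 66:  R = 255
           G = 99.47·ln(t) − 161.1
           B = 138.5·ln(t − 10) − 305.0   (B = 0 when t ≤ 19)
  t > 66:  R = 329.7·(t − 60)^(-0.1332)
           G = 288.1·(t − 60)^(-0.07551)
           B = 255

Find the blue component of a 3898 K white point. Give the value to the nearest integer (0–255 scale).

t = 3898/100 = 38.98; the t ≤ 66 branch applies.
B = 138.5·ln(38.98 − 10) − 305.0 = 138.5·ln 28.98 − 305.0 = 138.5·3.3666 − 305.0 = 161.275.
Rounded: 161.

161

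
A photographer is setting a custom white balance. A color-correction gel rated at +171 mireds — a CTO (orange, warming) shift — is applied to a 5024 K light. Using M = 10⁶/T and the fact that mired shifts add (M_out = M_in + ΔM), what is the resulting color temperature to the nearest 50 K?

M_in = 10⁶/5024 = 199.04 mireds.
M_out = 199.04 + (+171) = 370.04 mireds.
T_out = 10⁶/370.04 = 2702.4 K → 2700 K.

2700 K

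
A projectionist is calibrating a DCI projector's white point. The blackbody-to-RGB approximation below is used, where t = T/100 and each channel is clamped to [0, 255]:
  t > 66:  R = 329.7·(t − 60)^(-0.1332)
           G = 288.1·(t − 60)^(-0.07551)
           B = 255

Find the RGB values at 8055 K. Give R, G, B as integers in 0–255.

t = 8055/100 = 80.55; the t > 66 branch applies.
R = 329.7·(80.55 − 60)^(-0.1332) = 329.7·20.55^(-0.1332) = 329.7·0.66855 = 220.421.
G = 288.1·(80.55 − 60)^(-0.07551) = 288.1·20.55^(-0.07551) = 288.1·0.79592 = 229.305.
B = 255 by definition for t > 66.
Rounded: (220, 229, 255).

R=220, G=229, B=255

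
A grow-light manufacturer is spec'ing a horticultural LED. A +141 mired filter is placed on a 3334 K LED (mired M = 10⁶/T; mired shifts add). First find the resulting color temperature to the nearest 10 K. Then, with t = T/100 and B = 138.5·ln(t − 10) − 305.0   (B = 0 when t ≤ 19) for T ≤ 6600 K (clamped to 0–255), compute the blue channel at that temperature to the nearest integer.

M_in = 10⁶/3334 = 299.94; M_out = 299.94 + (+141) = 440.94.
T_out = 10⁶/440.94 = 2267.9 K → 2270 K; t = 22.7.
B = 138.5·ln(22.7 − 10) − 305.0 = 138.5·ln 12.7 − 305.0 = 138.5·2.5416 − 305.0 = 47.012.
Rounded: 47.

47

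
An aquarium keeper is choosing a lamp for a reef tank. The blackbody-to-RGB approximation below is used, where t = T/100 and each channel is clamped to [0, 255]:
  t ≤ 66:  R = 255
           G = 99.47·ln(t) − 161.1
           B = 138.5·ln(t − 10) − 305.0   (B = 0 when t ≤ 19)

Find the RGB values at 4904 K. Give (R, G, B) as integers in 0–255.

t = 4904/100 = 49.04; the t ≤ 66 branch applies.
R = 255 by definition for t ≤ 66.
G = 99.47·ln 49.04 − 161.1 = 99.47·3.8926 − 161.1 = 226.101.
B = 138.5·ln(49.04 − 10) − 305.0 = 138.5·ln 39.04 − 305.0 = 138.5·3.6646 − 305.0 = 202.545.
Rounded: (255, 226, 203).

(255, 226, 203)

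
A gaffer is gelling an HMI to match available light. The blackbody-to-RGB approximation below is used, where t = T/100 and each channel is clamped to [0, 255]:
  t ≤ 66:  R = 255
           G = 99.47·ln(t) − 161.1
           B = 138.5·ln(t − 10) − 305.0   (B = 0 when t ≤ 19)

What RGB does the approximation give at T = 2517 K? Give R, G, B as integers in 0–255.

t = 2517/100 = 25.17; the t ≤ 66 branch applies.
R = 255 by definition for t ≤ 66.
G = 99.47·ln 25.17 − 161.1 = 99.47·3.2257 − 161.1 = 159.756.
B = 138.5·ln(25.17 − 10) − 305.0 = 138.5·ln 15.17 − 305.0 = 138.5·2.7193 − 305.0 = 71.626.
Rounded: (255, 160, 72).

R=255, G=160, B=72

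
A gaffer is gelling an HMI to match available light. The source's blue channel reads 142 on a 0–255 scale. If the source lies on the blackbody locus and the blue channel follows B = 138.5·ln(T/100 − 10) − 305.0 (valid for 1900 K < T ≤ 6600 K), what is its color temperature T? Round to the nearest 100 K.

ln(t − 10) = (142 + 305.0) / 138.5 = 3.2274.
t − 10 = e^3.2274 = 25.215, so t = 35.215.
T = 100·t = 3521 K → 3500 K to the nearest 100 K.

3500 K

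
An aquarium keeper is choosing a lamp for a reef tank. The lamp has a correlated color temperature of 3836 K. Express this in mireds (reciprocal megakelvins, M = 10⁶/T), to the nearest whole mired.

261 mireds

M = 10⁶ / 3836 = 260.688 → 261 mireds.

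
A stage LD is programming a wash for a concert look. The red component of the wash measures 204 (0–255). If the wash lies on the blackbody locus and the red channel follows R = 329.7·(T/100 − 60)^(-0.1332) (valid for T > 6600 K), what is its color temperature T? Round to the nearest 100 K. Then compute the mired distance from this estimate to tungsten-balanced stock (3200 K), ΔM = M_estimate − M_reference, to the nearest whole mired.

-209 mireds

(t − 60)^(-0.1332) = 204/329.7 = 0.61874.
t − 60 = 0.61874^(1/-0.1332) = 0.61874^(-7.508) = 36.748, so t = 96.748.
T = 100·t = 9675 K → 9700 K to the nearest 100 K.
M_estimate = 10⁶/9700 = 103.09; M_reference = 10⁶/3200 = 312.50.
ΔM = 103.09 − 312.50 = -209.41 → -209 mireds.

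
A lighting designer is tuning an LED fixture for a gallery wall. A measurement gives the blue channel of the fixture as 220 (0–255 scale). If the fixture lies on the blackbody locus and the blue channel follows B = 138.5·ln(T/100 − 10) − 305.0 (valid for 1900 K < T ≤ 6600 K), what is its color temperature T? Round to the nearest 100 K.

ln(t − 10) = (220 + 305.0) / 138.5 = 3.7906.
t − 10 = e^3.7906 = 44.284, so t = 54.284.
T = 100·t = 5428 K → 5400 K to the nearest 100 K.

5400 K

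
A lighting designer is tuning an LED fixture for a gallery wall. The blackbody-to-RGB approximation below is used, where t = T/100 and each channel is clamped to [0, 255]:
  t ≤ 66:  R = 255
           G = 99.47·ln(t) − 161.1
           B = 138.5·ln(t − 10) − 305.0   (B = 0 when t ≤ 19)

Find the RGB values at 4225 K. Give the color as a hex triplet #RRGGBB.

#FFD3B0

t = 4225/100 = 42.25; the t ≤ 66 branch applies.
R = 255 by definition for t ≤ 66.
G = 99.47·ln 42.25 − 161.1 = 99.47·3.7436 − 161.1 = 211.276.
B = 138.5·ln(42.25 − 10) − 305.0 = 138.5·ln 32.25 − 305.0 = 138.5·3.4735 − 305.0 = 176.082.
Rounded: (255, 211, 176).
In hex: #FFD3B0.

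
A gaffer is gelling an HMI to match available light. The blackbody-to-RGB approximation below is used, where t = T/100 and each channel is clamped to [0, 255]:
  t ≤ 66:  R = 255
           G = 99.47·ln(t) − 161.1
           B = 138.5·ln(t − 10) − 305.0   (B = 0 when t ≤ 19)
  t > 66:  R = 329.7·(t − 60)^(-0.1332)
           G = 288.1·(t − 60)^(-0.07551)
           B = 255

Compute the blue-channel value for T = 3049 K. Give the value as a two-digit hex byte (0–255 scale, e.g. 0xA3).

0x71

t = 3049/100 = 30.49; the t ≤ 66 branch applies.
B = 138.5·ln(30.49 − 10) − 305.0 = 138.5·ln 20.49 − 305.0 = 138.5·3.0199 − 305.0 = 113.261.
Rounded: 113; in hex, 0x71.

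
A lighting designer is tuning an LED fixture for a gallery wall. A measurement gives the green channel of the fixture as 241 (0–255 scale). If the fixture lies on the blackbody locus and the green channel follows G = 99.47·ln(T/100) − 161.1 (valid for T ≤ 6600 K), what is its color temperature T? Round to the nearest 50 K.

ln t = (241 + 161.1) / 99.47 = 4.0424.
t = e^4.0424 = 56.964.
T = 100·t = 5696 K → 5700 K to the nearest 50 K.

5700 K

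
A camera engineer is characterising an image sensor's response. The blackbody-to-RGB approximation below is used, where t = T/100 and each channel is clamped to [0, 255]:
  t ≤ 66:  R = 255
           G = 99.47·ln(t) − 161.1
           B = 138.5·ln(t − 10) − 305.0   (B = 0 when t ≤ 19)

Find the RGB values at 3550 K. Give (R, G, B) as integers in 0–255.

t = 3550/100 = 35.5; the t ≤ 66 branch applies.
R = 255 by definition for t ≤ 66.
G = 99.47·ln 35.5 − 161.1 = 99.47·3.5695 − 161.1 = 193.961.
B = 138.5·ln(35.5 − 10) − 305.0 = 138.5·ln 25.5 − 305.0 = 138.5·3.2387 − 305.0 = 143.557.
Rounded: (255, 194, 144).

(255, 194, 144)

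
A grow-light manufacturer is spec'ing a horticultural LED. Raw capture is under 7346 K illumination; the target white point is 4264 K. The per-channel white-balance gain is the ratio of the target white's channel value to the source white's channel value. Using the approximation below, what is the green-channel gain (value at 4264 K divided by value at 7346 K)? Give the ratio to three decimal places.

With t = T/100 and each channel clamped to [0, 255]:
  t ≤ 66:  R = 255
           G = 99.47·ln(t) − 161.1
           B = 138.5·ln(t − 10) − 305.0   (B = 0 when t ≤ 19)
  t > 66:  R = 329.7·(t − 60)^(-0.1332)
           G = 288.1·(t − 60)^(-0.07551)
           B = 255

At 7346 K (t = 73.46):
  G = 288.1·(73.46 − 60)^(-0.07551) = 288.1·13.46^(-0.07551) = 288.1·0.82176 = 236.749.
At 4264 K (t = 42.64):
  G = 99.47·ln 42.64 − 161.1 = 99.47·3.7528 − 161.1 = 212.190.
Gain = 212.190 / 236.749 = 0.8963 → 0.896.

0.896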